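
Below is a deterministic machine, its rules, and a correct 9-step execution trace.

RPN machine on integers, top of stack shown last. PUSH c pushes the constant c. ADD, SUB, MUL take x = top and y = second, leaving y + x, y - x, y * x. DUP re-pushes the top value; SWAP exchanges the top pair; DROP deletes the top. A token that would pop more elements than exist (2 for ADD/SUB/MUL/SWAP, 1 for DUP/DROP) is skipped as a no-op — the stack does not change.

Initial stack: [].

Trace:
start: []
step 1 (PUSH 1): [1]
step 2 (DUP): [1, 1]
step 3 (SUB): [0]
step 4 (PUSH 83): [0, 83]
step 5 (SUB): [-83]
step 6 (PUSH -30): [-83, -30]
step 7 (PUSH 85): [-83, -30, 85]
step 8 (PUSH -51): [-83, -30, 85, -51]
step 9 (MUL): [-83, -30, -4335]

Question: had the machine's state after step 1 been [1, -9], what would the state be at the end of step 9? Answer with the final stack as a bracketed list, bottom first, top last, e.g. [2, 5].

state after step 1 := [1, -9]
step 2 (DUP): [1, -9, -9]
step 3 (SUB): [1, 0]
step 4 (PUSH 83): [1, 0, 83]
step 5 (SUB): [1, -83]
step 6 (PUSH -30): [1, -83, -30]
step 7 (PUSH 85): [1, -83, -30, 85]
step 8 (PUSH -51): [1, -83, -30, 85, -51]
step 9 (MUL): [1, -83, -30, -4335]

[1, -83, -30, -4335]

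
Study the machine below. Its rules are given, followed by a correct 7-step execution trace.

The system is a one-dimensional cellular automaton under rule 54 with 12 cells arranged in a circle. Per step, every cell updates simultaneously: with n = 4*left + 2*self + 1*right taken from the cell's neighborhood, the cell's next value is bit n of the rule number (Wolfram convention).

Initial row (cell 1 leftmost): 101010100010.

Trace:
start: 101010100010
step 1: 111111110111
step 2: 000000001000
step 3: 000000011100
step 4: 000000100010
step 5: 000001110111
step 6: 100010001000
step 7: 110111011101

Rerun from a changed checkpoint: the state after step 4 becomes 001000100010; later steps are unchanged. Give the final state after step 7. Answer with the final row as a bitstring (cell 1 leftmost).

state after step 4 := 001000100010
step 5: 011101110111
step 6: 100010001000
step 7: 110111011101

110111011101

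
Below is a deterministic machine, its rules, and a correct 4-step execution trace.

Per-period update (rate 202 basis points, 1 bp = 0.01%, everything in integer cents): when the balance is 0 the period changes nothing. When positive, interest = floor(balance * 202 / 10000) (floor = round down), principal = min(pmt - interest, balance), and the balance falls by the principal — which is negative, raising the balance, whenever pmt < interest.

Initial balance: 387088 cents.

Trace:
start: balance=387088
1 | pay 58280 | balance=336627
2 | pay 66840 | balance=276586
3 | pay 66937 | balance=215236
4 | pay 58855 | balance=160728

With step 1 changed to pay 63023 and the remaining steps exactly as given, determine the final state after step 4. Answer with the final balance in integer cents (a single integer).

155693

(re-executing from step 1 with the substitution; state before step 1: balance=387088)
1 | pay 63023 | balance=331884
2 | pay 66840 | balance=271748
3 | pay 66937 | balance=210300
4 | pay 58855 | balance=155693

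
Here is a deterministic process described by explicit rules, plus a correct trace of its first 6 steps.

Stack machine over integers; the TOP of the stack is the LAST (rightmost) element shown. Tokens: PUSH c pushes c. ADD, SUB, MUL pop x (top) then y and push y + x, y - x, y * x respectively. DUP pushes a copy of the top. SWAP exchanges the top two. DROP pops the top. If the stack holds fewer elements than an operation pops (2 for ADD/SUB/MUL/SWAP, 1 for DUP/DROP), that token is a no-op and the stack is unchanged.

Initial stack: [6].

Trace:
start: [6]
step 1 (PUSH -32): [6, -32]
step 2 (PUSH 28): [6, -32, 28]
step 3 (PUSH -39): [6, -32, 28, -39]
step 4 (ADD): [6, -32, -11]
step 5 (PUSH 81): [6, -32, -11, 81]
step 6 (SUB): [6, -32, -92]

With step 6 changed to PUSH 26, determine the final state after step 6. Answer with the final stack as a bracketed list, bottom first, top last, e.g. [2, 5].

[6, -32, -11, 81, 26]

(re-executing from step 6 with the substitution; state before step 6: [6, -32, -11, 81])
step 6 (PUSH 26): [6, -32, -11, 81, 26]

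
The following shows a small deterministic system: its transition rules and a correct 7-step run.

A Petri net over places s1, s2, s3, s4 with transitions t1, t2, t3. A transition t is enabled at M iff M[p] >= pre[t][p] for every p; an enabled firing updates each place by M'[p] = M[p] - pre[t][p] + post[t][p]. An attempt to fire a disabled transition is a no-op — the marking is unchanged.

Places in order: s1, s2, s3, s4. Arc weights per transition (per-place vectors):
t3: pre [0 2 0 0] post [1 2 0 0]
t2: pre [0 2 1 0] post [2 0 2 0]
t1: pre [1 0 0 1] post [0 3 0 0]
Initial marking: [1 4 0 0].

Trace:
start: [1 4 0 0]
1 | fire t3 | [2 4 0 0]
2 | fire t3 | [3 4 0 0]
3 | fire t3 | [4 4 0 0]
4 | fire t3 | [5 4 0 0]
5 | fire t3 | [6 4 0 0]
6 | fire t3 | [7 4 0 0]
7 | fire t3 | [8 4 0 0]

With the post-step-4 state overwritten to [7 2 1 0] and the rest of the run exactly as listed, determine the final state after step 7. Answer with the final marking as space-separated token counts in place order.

state after step 4 := [7 2 1 0]
5 | fire t3 | [8 2 1 0]
6 | fire t3 | [9 2 1 0]
7 | fire t3 | [10 2 1 0]

10 2 1 0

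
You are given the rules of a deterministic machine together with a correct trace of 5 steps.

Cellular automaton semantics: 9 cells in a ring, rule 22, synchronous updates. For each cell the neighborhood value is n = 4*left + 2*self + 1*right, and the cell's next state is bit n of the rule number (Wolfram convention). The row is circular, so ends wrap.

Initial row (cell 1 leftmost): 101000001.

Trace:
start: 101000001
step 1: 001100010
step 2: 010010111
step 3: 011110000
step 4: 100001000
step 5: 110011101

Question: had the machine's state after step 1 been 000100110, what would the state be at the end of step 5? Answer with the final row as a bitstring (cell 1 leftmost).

011111100

state after step 1 := 000100110
step 2: 001111001
step 3: 110000111
step 4: 001001000
step 5: 011111100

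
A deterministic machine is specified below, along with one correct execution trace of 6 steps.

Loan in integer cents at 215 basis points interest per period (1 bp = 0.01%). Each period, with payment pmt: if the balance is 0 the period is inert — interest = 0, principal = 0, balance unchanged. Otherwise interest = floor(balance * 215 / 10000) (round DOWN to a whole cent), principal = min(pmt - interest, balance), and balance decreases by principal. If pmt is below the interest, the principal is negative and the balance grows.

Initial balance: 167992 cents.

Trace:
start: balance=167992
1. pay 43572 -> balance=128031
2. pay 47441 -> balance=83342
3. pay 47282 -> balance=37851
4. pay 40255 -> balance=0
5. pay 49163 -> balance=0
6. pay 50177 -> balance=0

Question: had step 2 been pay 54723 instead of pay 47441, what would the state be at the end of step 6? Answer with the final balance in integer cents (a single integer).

0

(re-executing from step 2 with the substitution; state before step 2: balance=128031)
2. pay 54723 -> balance=76060
3. pay 47282 -> balance=30413
4. pay 40255 -> balance=0
5. pay 49163 -> balance=0
6. pay 50177 -> balance=0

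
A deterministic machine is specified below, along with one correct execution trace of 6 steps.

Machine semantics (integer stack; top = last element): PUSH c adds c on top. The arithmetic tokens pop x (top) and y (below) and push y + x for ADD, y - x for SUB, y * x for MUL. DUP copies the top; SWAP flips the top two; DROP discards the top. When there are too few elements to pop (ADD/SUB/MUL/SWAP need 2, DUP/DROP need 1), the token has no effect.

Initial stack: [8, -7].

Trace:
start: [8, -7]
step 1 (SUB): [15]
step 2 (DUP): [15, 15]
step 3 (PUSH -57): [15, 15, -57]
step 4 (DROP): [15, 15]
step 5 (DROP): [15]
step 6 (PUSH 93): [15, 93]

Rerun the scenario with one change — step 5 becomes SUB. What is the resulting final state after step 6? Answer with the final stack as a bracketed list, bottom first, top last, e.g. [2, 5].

[0, 93]

(re-executing from step 5 with the substitution; state before step 5: [15, 15])
step 5 (SUB): [0]
step 6 (PUSH 93): [0, 93]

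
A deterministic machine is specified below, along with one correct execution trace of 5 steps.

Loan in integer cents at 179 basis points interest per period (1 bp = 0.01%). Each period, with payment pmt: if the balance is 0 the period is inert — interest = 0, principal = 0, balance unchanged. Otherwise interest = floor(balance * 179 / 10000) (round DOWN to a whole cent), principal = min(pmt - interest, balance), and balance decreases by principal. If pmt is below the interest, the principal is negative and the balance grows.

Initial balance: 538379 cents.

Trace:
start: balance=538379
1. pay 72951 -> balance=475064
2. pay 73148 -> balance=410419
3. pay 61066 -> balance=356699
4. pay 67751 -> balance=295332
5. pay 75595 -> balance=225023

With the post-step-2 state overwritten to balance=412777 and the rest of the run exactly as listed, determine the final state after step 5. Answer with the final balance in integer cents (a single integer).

227510

state after step 2 := balance=412777
3. pay 61066 -> balance=359099
4. pay 67751 -> balance=297775
5. pay 75595 -> balance=227510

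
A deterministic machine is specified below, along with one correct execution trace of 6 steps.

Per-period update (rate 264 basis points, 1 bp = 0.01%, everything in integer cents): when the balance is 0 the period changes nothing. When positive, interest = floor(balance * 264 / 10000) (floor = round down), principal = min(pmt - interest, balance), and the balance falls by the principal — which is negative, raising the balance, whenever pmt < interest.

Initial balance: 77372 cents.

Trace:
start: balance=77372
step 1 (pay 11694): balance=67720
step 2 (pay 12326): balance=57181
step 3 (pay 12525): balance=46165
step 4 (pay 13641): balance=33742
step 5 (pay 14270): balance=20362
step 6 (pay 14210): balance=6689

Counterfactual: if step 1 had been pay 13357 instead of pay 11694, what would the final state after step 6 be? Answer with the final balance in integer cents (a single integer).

(re-executing from step 1 with the substitution; state before step 1: balance=77372)
step 1 (pay 13357): balance=66057
step 2 (pay 12326): balance=55474
step 3 (pay 12525): balance=44413
step 4 (pay 13641): balance=31944
step 5 (pay 14270): balance=18517
step 6 (pay 14210): balance=4795

4795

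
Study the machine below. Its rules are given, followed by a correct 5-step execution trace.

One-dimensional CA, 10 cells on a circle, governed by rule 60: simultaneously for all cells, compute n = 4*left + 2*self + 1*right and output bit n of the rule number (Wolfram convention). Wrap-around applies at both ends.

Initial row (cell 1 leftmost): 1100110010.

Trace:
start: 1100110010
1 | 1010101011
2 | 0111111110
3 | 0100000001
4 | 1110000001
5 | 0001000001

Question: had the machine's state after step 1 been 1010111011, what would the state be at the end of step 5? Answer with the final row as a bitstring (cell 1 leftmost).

state after step 1 := 1010111011
2 | 0111100110
3 | 0100010101
4 | 1110011111
5 | 0001010000

0001010000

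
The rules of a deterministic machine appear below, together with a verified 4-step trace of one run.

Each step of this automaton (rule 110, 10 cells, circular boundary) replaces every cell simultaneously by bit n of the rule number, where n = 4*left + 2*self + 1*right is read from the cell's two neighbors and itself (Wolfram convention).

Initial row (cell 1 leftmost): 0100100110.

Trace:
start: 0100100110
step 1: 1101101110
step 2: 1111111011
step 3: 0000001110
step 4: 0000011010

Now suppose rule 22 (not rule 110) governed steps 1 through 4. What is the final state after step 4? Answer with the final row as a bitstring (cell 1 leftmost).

1000011111

(re-executing steps 1..4 under rule 22; state before step 1: 0100100110)
step 1: 1111111001
step 2: 0000000110
step 3: 0000001001
step 4: 1000011111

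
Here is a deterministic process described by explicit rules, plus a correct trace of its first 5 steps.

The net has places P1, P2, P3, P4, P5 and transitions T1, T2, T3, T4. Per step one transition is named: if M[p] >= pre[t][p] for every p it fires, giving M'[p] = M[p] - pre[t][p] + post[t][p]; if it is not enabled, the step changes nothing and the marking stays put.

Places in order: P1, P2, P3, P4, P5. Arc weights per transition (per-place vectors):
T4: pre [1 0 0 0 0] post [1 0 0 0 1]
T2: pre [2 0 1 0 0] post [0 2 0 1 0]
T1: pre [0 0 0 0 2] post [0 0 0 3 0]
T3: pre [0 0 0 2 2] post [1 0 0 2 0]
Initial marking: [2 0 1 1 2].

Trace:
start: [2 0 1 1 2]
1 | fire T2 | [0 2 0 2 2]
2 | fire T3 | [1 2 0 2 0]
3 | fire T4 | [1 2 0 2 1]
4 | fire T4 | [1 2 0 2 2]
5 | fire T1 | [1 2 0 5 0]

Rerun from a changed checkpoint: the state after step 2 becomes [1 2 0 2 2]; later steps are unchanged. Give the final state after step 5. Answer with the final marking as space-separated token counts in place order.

1 2 0 5 2

state after step 2 := [1 2 0 2 2]
3 | fire T4 | [1 2 0 2 3]
4 | fire T4 | [1 2 0 2 4]
5 | fire T1 | [1 2 0 5 2]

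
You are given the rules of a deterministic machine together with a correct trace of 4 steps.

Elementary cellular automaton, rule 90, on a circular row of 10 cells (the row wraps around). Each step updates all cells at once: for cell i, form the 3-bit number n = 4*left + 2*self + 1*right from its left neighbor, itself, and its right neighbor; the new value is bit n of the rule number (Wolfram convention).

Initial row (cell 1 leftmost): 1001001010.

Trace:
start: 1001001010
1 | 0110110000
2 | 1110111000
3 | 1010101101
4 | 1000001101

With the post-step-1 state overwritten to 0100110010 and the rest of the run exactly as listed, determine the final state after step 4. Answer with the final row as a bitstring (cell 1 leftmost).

1001001001

state after step 1 := 0100110010
2 | 1011111101
3 | 1010000101
4 | 1001001001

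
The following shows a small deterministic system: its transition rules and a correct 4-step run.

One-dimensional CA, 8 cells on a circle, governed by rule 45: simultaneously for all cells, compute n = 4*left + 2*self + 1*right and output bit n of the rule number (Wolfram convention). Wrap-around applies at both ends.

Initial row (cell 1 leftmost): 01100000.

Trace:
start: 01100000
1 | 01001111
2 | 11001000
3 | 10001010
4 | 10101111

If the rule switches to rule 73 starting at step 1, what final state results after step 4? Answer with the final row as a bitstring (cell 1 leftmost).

01101111

(re-executing steps 1..4 under rule 73; state before step 1: 01100000)
1 | 01101111
2 | 01101001
3 | 01100000
4 | 01101111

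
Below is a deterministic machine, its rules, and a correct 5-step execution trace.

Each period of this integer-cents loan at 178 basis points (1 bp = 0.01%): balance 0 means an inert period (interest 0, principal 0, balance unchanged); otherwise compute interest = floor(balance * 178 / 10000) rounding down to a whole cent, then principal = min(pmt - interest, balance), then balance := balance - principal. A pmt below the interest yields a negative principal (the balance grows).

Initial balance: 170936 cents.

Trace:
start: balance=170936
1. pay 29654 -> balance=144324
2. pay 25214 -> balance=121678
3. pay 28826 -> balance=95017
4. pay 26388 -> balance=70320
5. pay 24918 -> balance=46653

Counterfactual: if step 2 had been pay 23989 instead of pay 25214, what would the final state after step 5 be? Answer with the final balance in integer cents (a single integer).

(re-executing from step 2 with the substitution; state before step 2: balance=144324)
2. pay 23989 -> balance=122903
3. pay 28826 -> balance=96264
4. pay 26388 -> balance=71589
5. pay 24918 -> balance=47945

47945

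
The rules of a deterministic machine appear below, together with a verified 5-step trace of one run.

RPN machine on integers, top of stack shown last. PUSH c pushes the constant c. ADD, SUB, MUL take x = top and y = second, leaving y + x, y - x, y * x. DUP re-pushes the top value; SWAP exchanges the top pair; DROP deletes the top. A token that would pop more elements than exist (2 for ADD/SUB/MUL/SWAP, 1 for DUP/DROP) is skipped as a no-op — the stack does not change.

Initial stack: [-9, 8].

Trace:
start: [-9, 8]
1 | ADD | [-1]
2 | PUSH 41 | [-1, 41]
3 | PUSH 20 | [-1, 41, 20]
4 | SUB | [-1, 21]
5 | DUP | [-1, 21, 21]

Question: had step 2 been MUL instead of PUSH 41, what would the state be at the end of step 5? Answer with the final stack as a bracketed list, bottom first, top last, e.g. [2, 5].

(re-executing from step 2 with the substitution; state before step 2: [-1])
2 | MUL | [-1]
3 | PUSH 20 | [-1, 20]
4 | SUB | [-21]
5 | DUP | [-21, -21]

[-21, -21]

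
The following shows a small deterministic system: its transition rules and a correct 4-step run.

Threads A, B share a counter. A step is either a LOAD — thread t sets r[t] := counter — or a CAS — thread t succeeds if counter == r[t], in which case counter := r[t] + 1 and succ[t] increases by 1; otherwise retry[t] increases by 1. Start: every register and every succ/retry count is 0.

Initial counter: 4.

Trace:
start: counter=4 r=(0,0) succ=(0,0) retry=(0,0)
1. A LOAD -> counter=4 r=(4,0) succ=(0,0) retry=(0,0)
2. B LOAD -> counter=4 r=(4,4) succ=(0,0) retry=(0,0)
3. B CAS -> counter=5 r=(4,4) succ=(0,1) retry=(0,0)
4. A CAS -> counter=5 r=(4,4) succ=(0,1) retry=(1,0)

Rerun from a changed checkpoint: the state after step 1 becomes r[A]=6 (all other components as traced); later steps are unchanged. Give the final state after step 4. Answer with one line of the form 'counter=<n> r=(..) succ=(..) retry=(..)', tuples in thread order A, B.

state after step 1 := counter=4 r=(6,0) succ=(0,0) retry=(0,0)
2. B LOAD -> counter=4 r=(6,4) succ=(0,0) retry=(0,0)
3. B CAS -> counter=5 r=(6,4) succ=(0,1) retry=(0,0)
4. A CAS -> counter=5 r=(6,4) succ=(0,1) retry=(1,0)

counter=5 r=(6,4) succ=(0,1) retry=(1,0)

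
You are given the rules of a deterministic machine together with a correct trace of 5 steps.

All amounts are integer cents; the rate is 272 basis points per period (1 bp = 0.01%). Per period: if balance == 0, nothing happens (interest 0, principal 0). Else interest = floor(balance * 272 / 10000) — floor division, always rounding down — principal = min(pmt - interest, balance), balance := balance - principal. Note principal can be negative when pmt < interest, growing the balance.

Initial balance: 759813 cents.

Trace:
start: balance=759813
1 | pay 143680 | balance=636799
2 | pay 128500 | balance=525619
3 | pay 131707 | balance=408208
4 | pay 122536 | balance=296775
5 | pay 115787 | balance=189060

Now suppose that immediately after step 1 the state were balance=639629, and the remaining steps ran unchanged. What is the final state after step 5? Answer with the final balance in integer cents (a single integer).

192210

state after step 1 := balance=639629
2 | pay 128500 | balance=528526
3 | pay 131707 | balance=411194
4 | pay 122536 | balance=299842
5 | pay 115787 | balance=192210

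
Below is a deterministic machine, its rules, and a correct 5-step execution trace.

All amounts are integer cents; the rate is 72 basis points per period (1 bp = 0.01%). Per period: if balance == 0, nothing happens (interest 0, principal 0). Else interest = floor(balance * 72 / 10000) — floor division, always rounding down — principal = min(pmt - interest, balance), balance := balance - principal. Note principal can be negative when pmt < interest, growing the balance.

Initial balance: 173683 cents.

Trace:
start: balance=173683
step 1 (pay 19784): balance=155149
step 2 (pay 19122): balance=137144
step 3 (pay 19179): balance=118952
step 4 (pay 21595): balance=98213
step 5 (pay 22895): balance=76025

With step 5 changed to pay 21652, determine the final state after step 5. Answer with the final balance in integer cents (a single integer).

(re-executing from step 5 with the substitution; state before step 5: balance=98213)
step 5 (pay 21652): balance=77268

77268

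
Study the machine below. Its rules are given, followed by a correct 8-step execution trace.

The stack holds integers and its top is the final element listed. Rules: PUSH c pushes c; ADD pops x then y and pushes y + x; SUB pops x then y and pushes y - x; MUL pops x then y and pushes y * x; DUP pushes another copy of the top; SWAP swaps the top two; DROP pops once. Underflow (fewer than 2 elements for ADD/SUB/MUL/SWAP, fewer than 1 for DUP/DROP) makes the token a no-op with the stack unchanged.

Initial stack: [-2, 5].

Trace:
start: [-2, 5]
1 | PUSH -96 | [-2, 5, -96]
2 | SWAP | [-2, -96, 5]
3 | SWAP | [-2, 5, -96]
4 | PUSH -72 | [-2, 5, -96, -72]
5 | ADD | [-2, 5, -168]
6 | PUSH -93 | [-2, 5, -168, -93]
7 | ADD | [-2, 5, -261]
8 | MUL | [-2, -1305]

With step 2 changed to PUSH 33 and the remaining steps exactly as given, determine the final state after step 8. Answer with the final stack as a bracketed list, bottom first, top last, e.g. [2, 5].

(re-executing from step 2 with the substitution; state before step 2: [-2, 5, -96])
2 | PUSH 33 | [-2, 5, -96, 33]
3 | SWAP | [-2, 5, 33, -96]
4 | PUSH -72 | [-2, 5, 33, -96, -72]
5 | ADD | [-2, 5, 33, -168]
6 | PUSH -93 | [-2, 5, 33, -168, -93]
7 | ADD | [-2, 5, 33, -261]
8 | MUL | [-2, 5, -8613]

[-2, 5, -8613]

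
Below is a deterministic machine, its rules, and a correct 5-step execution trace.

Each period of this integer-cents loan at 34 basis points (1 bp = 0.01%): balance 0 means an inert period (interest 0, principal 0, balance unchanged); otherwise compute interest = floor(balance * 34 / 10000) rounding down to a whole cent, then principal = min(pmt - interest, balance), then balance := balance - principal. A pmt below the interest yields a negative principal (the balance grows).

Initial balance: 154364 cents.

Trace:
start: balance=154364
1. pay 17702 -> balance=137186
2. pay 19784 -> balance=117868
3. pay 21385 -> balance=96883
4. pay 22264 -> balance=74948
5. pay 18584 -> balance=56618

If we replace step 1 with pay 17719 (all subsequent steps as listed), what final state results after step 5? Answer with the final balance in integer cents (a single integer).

56601

(re-executing from step 1 with the substitution; state before step 1: balance=154364)
1. pay 17719 -> balance=137169
2. pay 19784 -> balance=117851
3. pay 21385 -> balance=96866
4. pay 22264 -> balance=74931
5. pay 18584 -> balance=56601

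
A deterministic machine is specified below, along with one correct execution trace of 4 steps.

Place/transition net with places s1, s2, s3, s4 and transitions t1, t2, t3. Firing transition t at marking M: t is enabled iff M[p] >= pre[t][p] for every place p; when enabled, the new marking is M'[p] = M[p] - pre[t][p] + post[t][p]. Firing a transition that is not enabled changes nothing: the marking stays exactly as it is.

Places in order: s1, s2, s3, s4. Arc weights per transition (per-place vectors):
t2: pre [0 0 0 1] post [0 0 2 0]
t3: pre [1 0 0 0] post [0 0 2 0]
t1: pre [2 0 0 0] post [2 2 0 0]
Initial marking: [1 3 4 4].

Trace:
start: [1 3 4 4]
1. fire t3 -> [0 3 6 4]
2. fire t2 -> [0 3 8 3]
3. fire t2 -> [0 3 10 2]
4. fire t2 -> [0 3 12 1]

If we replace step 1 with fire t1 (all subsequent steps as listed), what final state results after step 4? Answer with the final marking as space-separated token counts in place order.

(re-executing from step 1 with the substitution; state before step 1: [1 3 4 4])
1. fire t1 -> [1 3 4 4]
2. fire t2 -> [1 3 6 3]
3. fire t2 -> [1 3 8 2]
4. fire t2 -> [1 3 10 1]

1 3 10 1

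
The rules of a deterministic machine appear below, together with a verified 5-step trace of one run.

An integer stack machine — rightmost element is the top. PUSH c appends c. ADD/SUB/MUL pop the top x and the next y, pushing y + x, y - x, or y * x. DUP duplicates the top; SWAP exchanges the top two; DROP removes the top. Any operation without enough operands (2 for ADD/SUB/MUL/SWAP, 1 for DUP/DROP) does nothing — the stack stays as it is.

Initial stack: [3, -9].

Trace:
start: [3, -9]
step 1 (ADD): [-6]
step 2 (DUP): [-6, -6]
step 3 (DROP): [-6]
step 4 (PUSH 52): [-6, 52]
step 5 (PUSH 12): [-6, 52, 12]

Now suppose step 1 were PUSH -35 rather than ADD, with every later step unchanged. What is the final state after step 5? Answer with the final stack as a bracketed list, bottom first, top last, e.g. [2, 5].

(re-executing from step 1 with the substitution; state before step 1: [3, -9])
step 1 (PUSH -35): [3, -9, -35]
step 2 (DUP): [3, -9, -35, -35]
step 3 (DROP): [3, -9, -35]
step 4 (PUSH 52): [3, -9, -35, 52]
step 5 (PUSH 12): [3, -9, -35, 52, 12]

[3, -9, -35, 52, 12]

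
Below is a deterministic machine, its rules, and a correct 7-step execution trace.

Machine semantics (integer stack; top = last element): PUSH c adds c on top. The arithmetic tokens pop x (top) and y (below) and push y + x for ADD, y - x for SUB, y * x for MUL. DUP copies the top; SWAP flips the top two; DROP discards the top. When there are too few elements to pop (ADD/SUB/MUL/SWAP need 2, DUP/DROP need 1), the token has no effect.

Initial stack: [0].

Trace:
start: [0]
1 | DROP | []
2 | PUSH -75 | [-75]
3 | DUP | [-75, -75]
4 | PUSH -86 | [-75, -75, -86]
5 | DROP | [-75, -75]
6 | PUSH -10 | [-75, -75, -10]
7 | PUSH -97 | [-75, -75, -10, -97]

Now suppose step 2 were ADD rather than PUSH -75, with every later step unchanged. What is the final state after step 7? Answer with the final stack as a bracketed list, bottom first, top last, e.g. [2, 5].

[-10, -97]

(re-executing from step 2 with the substitution; state before step 2: [])
2 | ADD | []
3 | DUP | []
4 | PUSH -86 | [-86]
5 | DROP | []
6 | PUSH -10 | [-10]
7 | PUSH -97 | [-10, -97]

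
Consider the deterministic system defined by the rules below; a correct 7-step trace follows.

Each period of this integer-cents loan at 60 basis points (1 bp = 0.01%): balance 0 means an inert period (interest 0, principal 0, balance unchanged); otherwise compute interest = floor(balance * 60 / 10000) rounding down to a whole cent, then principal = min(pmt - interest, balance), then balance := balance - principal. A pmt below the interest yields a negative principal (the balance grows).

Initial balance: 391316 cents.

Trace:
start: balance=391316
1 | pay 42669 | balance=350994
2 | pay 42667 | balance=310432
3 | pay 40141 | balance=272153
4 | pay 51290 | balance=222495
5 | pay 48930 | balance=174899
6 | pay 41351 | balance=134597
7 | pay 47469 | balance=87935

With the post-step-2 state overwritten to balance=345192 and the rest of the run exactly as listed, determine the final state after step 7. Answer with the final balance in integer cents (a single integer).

state after step 2 := balance=345192
3 | pay 40141 | balance=307122
4 | pay 51290 | balance=257674
5 | pay 48930 | balance=210290
6 | pay 41351 | balance=170200
7 | pay 47469 | balance=123752

123752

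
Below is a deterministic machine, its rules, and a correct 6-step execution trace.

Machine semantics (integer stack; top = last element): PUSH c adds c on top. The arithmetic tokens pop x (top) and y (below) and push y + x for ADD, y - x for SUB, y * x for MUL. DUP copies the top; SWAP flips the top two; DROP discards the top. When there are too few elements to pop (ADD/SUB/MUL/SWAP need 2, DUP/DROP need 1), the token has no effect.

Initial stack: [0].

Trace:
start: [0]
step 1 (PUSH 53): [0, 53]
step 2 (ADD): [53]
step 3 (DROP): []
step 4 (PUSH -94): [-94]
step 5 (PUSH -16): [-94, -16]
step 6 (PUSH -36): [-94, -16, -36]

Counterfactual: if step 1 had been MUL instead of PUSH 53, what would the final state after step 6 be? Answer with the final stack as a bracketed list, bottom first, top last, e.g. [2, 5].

(re-executing from step 1 with the substitution; state before step 1: [0])
step 1 (MUL): [0]
step 2 (ADD): [0]
step 3 (DROP): []
step 4 (PUSH -94): [-94]
step 5 (PUSH -16): [-94, -16]
step 6 (PUSH -36): [-94, -16, -36]

[-94, -16, -36]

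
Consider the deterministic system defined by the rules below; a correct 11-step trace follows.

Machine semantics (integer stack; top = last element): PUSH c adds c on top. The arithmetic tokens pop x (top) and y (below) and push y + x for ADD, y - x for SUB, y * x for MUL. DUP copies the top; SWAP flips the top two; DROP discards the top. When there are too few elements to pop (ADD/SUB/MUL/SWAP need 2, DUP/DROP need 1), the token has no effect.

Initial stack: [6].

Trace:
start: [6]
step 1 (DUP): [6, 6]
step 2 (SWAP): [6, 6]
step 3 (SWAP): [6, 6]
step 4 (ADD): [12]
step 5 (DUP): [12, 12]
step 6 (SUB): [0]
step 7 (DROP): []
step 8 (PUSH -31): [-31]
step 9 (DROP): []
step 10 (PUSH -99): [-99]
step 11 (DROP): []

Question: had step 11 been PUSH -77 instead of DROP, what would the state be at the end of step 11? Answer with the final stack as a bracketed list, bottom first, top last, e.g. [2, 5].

[-99, -77]

(re-executing from step 11 with the substitution; state before step 11: [-99])
step 11 (PUSH -77): [-99, -77]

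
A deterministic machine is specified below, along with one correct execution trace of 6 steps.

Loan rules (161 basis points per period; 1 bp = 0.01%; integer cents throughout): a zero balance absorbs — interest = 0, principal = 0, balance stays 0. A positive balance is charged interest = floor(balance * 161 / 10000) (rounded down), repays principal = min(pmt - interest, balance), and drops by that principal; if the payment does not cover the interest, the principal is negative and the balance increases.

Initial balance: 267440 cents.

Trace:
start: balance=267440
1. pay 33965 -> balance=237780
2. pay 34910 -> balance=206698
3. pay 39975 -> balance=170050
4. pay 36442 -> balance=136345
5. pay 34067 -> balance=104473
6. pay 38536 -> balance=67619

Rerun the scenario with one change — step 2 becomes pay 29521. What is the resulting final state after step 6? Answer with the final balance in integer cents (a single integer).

73363

(re-executing from step 2 with the substitution; state before step 2: balance=237780)
2. pay 29521 -> balance=212087
3. pay 39975 -> balance=175526
4. pay 36442 -> balance=141909
5. pay 34067 -> balance=110126
6. pay 38536 -> balance=73363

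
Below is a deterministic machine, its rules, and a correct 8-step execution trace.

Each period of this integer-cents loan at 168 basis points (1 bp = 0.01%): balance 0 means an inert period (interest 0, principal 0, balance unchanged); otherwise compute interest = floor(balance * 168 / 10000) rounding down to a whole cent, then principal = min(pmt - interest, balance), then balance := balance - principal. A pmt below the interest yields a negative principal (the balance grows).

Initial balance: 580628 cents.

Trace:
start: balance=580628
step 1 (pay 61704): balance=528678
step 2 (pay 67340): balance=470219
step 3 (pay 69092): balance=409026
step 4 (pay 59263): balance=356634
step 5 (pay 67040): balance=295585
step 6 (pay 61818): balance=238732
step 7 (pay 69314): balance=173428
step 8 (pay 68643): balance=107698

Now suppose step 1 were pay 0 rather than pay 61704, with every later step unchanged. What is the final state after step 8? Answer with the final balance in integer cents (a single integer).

(re-executing from step 1 with the substitution; state before step 1: balance=580628)
step 1 (pay 0): balance=590382
step 2 (pay 67340): balance=532960
step 3 (pay 69092): balance=472821
step 4 (pay 59263): balance=421501
step 5 (pay 67040): balance=361542
step 6 (pay 61818): balance=305797
step 7 (pay 69314): balance=241620
step 8 (pay 68643): balance=177036

177036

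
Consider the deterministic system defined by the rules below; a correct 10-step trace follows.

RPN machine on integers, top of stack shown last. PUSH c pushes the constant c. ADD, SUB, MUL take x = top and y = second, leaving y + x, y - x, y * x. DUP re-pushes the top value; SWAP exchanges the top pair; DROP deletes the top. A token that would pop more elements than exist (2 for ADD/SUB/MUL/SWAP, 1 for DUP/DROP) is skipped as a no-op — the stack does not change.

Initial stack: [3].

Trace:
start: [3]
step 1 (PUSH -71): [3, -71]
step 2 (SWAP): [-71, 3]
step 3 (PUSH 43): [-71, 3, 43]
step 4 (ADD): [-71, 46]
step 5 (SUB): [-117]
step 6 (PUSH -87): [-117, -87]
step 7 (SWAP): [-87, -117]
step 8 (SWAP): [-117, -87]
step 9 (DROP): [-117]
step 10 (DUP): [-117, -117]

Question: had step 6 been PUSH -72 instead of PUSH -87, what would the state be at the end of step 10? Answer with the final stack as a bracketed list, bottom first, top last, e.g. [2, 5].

(re-executing from step 6 with the substitution; state before step 6: [-117])
step 6 (PUSH -72): [-117, -72]
step 7 (SWAP): [-72, -117]
step 8 (SWAP): [-117, -72]
step 9 (DROP): [-117]
step 10 (DUP): [-117, -117]

[-117, -117]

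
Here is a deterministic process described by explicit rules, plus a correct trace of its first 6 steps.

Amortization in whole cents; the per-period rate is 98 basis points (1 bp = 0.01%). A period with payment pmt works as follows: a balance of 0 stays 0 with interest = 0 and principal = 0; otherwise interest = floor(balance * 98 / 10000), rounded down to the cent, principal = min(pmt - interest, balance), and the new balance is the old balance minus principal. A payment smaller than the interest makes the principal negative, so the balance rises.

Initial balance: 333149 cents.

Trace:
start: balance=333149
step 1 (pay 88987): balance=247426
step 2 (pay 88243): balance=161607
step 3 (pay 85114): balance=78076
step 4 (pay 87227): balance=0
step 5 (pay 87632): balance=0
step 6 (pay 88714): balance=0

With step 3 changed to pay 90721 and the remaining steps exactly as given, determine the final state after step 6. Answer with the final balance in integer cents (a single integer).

0

(re-executing from step 3 with the substitution; state before step 3: balance=161607)
step 3 (pay 90721): balance=72469
step 4 (pay 87227): balance=0
step 5 (pay 87632): balance=0
step 6 (pay 88714): balance=0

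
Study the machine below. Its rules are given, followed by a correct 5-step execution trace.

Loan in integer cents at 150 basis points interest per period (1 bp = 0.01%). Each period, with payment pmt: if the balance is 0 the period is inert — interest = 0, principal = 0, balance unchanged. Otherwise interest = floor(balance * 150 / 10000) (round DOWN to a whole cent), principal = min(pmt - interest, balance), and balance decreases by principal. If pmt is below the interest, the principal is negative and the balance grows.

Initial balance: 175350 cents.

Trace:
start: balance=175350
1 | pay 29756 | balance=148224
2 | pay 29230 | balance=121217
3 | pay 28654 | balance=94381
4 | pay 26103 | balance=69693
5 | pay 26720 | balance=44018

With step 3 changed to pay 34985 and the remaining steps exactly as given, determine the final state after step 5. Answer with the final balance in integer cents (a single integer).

37496

(re-executing from step 3 with the substitution; state before step 3: balance=121217)
3 | pay 34985 | balance=88050
4 | pay 26103 | balance=63267
5 | pay 26720 | balance=37496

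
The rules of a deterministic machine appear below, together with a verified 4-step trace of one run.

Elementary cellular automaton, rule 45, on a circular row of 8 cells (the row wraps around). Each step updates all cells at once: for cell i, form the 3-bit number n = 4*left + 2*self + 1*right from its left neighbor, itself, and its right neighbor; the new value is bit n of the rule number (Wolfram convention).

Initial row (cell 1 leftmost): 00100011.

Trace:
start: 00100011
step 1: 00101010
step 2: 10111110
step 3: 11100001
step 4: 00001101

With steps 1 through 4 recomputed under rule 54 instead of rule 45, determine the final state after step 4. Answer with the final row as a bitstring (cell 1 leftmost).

(re-executing steps 1..4 under rule 54; state before step 1: 00100011)
step 1: 11110100
step 2: 00001111
step 3: 10010000
step 4: 11111001

11111001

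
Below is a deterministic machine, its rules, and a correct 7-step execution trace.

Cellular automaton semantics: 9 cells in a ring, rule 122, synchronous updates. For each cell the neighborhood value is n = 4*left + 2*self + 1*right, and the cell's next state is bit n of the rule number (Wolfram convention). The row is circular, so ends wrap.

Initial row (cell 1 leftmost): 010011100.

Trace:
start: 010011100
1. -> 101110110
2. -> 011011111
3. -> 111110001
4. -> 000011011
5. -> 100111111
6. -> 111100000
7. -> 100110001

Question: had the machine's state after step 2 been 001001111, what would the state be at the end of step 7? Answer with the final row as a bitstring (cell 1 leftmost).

state after step 2 := 001001111
3. -> 110111001
4. -> 011101111
5. -> 110111001
6. -> 011101111
7. -> 110111001

110111001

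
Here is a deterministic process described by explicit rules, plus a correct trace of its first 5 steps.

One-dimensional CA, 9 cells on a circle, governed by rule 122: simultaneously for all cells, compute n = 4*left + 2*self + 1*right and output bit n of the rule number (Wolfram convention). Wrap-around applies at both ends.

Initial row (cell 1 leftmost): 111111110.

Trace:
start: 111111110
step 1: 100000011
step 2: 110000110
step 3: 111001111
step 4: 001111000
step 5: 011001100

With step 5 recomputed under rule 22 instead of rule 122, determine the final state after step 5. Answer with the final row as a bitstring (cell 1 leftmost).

(re-executing step 5 under rule 22; state before step 5: 001111000)
step 5: 010000100

010000100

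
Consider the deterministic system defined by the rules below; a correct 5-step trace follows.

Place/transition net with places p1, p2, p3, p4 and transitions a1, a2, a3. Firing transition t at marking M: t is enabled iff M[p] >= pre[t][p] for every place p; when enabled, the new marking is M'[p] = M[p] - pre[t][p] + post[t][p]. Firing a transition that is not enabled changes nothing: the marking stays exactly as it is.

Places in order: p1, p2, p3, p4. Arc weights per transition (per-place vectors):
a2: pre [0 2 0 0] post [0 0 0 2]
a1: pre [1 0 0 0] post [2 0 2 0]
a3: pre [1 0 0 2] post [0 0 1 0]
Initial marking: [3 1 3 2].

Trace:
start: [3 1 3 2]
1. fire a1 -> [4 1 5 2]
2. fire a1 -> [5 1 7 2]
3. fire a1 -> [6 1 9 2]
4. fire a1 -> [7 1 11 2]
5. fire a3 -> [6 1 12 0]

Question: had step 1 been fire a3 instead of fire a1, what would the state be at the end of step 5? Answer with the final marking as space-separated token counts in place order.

(re-executing from step 1 with the substitution; state before step 1: [3 1 3 2])
1. fire a3 -> [2 1 4 0]
2. fire a1 -> [3 1 6 0]
3. fire a1 -> [4 1 8 0]
4. fire a1 -> [5 1 10 0]
5. fire a3 -> [5 1 10 0]

5 1 10 0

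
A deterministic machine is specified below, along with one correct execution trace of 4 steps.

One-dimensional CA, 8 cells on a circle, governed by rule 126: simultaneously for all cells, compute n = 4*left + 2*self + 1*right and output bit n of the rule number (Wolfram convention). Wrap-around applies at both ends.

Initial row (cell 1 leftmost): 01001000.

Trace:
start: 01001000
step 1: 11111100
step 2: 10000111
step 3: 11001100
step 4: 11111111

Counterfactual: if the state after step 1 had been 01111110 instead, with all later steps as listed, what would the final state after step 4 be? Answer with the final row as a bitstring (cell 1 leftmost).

11111111

state after step 1 := 01111110
step 2: 11000011
step 3: 01100110
step 4: 11111111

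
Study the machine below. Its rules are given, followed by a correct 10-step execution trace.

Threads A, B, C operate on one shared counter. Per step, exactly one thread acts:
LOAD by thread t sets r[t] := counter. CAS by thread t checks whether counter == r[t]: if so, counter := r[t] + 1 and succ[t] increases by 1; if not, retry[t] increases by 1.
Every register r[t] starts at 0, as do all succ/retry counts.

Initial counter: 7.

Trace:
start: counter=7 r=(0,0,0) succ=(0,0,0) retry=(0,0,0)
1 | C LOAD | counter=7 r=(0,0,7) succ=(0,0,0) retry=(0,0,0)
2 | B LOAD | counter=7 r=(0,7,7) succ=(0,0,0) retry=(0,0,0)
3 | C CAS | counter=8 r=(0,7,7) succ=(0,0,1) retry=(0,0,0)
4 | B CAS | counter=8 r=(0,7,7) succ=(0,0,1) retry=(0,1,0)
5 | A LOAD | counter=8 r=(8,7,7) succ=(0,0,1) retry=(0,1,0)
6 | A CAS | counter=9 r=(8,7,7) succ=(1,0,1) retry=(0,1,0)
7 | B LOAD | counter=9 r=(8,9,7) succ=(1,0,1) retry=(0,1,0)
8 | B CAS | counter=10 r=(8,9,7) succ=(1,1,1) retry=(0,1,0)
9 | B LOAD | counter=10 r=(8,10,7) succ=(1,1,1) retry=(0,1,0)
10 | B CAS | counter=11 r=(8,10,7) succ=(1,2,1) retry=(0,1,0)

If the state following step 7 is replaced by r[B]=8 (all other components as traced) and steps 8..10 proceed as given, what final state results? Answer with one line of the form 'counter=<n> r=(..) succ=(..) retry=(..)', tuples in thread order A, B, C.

state after step 7 := counter=9 r=(8,8,7) succ=(1,0,1) retry=(0,1,0)
8 | B CAS | counter=9 r=(8,8,7) succ=(1,0,1) retry=(0,2,0)
9 | B LOAD | counter=9 r=(8,9,7) succ=(1,0,1) retry=(0,2,0)
10 | B CAS | counter=10 r=(8,9,7) succ=(1,1,1) retry=(0,2,0)

counter=10 r=(8,9,7) succ=(1,1,1) retry=(0,2,0)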